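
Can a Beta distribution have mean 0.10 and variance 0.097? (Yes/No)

No

A Beta with mean μ has variance μ(1−μ)/(α+β+1) < μ(1−μ).
Here μ(1−μ) = 0.10×0.90 = 0.0900, and 0.097 ≥ 0.0900.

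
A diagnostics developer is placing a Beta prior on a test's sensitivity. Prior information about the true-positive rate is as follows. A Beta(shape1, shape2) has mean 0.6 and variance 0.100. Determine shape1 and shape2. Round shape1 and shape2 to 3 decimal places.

Let s = shape1+shape2. The Beta variance is μ(1−μ)/(s+1).
So s+1 = μ(1−μ)/σ² = (0.6×0.4)/0.100 = 0.24/0.100 = 2.4000, giving s = 1.4000.
Then shape1 = μs = 0.6×1.4000 = 0.840 and shape2 = (1−μ)s = 0.4×1.4000 = 0.560.

shape1 = 0.840, shape2 = 0.560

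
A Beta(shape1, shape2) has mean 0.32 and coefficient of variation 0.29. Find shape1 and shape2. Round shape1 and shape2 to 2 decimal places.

Var = (CV·μ)² = (0.29×0.32)² = 0.008612.
shape1+shape2 = μ(1−μ)/Var − 1 = 0.2176/0.008612 − 1 = 24.2675.
Thus shape1 = 0.32·24.2675 = 7.77 and shape2 = 0.68·24.2675 = 16.50.

shape1 = 7.77, shape2 = 16.50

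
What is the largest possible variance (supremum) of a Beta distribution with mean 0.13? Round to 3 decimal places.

0.113

For fixed mean μ the Beta variance is μ(1−μ)/(α+β+1), increasing as α+β decreases.
Its least upper bound (not attained) is μ(1−μ) = 0.13·0.87 = 0.113.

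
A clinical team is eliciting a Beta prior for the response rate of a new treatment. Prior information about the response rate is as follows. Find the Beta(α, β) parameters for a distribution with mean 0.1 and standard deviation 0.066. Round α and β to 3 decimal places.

α = 1.966, β = 17.695

σ² = 0.066² = 0.004356.
With s = α+β, Var = μ(1−μ)/(s+1), so s+1 = (0.1×0.9)/0.004356 = 20.6612 and s = 19.6612.
α = μs = 1.966, β = (1−μ)s = 17.695.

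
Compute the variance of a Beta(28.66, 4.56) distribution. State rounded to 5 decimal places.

μ = 28.66/33.22 = 0.862733; Var = μ(1−μ)/(α+β+1) = 0.1184246/34.22 = 0.00346.

0.00346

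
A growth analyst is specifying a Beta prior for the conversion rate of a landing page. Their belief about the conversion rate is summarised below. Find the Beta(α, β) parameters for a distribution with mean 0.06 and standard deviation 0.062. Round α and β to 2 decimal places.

α = 0.82, β = 12.85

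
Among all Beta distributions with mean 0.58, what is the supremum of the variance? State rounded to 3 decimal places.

Var = μ(1−μ)/(α+β+1), which approaches μ(1−μ) as α+β → 0.
So the supremum is μ(1−μ) = 0.58×0.42 = 0.244.

0.244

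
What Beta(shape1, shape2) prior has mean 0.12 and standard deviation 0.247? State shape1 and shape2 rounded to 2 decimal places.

shape1 = 0.09, shape2 = 0.64

σ² = 0.247² = 0.061009.
With s = shape1+shape2, Var = μ(1−μ)/(s+1), so s+1 = (0.12×0.88)/0.061009 = 1.7309 and s = 0.7309.
shape1 = μs = 0.09, shape2 = (1−μ)s = 0.64.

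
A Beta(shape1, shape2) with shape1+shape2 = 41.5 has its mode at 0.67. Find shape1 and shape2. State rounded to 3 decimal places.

shape1 = 27.465, shape2 = 14.035

Since the density peak of Beta(shape1,shape2) is at (shape1−1)/(shape1+shape2−2),
shape1 = 1 + 0.67(41.5−2) = 27.465 and shape2 = 41.5 − 27.465 = 14.035.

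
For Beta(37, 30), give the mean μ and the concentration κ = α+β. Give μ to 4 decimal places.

μ = 0.5522, κ = 67

κ = α+β = 37+30 = 67; μ = α/κ = 37/67 = 0.5522.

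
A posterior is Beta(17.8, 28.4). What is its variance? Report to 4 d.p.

Var = αβ/[(α+β)²(α+β+1)] = (17.8×28.4)/(46.2²×47.2) = 505.52/100745.568 = 0.0050.

0.0050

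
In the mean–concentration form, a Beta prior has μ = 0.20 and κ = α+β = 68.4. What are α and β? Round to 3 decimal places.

α = 13.680, β = 54.720

Split κ in proportion μ : (1−μ): α = 0.20·68.4 = 13.680, β = 68.4 − 13.680 = 54.720.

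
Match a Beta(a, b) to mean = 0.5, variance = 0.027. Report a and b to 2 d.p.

a = 4.13, b = 4.13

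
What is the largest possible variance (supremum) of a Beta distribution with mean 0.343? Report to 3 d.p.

Var = μ(1−μ)/(α+β+1), which approaches μ(1−μ) as α+β → 0.
So the supremum is μ(1−μ) = 0.343×0.657 = 0.225.

0.225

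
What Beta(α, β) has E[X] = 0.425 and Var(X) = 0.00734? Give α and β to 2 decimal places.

α = 13.72, β = 18.57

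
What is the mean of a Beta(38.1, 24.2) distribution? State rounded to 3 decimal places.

E[X] = α/(α+β) = 38.1/62.3 = 0.612.

0.612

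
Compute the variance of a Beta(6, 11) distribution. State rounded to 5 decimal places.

μ = 6/17 = 0.352941; Var = μ(1−μ)/(α+β+1) = 0.2283737/18 = 0.01269.

0.01269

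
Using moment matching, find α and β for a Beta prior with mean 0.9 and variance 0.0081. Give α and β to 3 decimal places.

Let s = α+β. The Beta variance is μ(1−μ)/(s+1).
So s+1 = μ(1−μ)/σ² = (0.9×0.1)/0.0081 = 0.09/0.0081 = 11.1111, giving s = 10.1111.
Then α = μs = 0.9×10.1111 = 9.100 and β = (1−μ)s = 0.1×10.1111 = 1.011.

α = 9.100, β = 1.011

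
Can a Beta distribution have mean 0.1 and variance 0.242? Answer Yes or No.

For any Beta, Var(X) < E[X]·(1−E[X]).
Here μ(1−μ) = 0.1×0.9 = 0.09, and 0.242 ≥ 0.09.

No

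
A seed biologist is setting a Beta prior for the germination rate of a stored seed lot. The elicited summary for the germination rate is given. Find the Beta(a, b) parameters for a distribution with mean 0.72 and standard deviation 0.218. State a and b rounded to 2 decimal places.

a = 2.33, b = 0.91

Variance = 0.218² = 0.047524. The moment-matching identity a+b = μ(1−μ)/Var − 1 gives
a+b = 0.2016/0.047524 − 1 = 3.2421, so a = μ·3.2421 = 2.33 and b = (1−μ)·3.2421 = 0.91.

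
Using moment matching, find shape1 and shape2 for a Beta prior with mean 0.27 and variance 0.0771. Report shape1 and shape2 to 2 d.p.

Let s = shape1+shape2. The Beta variance is μ(1−μ)/(s+1).
So s+1 = μ(1−μ)/σ² = (0.27×0.73)/0.0771 = 0.1971/0.0771 = 2.5564, giving s = 1.5564.
Then shape1 = μs = 0.27×1.5564 = 0.42 and shape2 = (1−μ)s = 0.73×1.5564 = 1.14.

shape1 = 0.42, shape2 = 1.14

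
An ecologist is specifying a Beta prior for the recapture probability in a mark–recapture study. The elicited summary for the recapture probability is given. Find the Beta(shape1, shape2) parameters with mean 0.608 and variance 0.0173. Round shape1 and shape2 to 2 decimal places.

Let s = shape1+shape2. The Beta variance is μ(1−μ)/(s+1).
So s+1 = μ(1−μ)/σ² = (0.608×0.392)/0.0173 = 0.238336/0.0173 = 13.7766, giving s = 12.7766.
Then shape1 = μs = 0.608×12.7766 = 7.77 and shape2 = (1−μ)s = 0.392×12.7766 = 5.01.

shape1 = 7.77, shape2 = 5.01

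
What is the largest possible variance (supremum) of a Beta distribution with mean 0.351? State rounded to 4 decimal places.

0.2278

Var = μ(1−μ)/(α+β+1), which approaches μ(1−μ) as α+β → 0.
So the supremum is μ(1−μ) = 0.351×0.649 = 0.2278.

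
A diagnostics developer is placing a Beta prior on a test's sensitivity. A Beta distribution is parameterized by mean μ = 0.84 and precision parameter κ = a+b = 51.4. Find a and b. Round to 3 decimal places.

a = 43.176, b = 8.224

a = μκ = 0.84×51.4 = 43.176 and b = (1−μ)κ = 0.16×51.4 = 8.224.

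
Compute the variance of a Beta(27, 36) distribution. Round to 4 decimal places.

0.0038

μ = 27/63 = 0.428571; Var = μ(1−μ)/(α+β+1) = 0.2448980/64 = 0.0038.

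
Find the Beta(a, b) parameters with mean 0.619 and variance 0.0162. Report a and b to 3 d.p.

a = 8.392, b = 5.166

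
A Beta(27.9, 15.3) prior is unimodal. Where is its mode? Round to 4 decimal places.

With α,β > 1, mode = (α−1)/(α+β−2) = 26.9/41.2 = 0.6529.

0.6529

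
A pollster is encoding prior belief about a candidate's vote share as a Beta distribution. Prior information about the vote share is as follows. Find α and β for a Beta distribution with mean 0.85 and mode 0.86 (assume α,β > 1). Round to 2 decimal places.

α = 61.20, β = 10.80

Let s = α+β. Mean gives α = μs = 0.85s; mode gives (α−1)/(s−2) = 0.86.
Substituting: 0.85s − 1 = 0.86(s−2) = 0.86s − 1.72, so -0.01s = -0.72 and s = 72.0000.
Then α = 0.85×72.0000 = 61.20 and β = s−α = 10.80.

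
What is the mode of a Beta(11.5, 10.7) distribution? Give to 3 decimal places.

With α,β > 1, mode = (α−1)/(α+β−2) = 10.5/20.2 = 0.520.

0.520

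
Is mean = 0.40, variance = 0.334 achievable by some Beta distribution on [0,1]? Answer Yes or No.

No

The Beta variance bound is σ² < μ(1−μ).
Here μ(1−μ) = 0.40×0.60 = 0.2400, and 0.334 ≥ 0.2400.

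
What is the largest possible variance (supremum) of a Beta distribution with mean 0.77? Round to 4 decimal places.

0.1771

Var = μ(1−μ)/(α+β+1), which approaches μ(1−μ) as α+β → 0.
So the supremum is μ(1−μ) = 0.77×0.23 = 0.1771.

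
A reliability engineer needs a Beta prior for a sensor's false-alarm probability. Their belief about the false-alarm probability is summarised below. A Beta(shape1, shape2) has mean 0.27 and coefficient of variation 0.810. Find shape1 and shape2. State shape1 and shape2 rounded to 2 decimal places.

shape1 = 0.84, shape2 = 2.28

σ = CV·μ = 0.810×0.27 = 0.21870, so σ² = 0.047830.
s+1 = μ(1−μ)/σ² = 0.1971/0.047830 = 4.1209, so s = shape1+shape2 = 3.1209.
shape1 = μs = 0.84, shape2 = (1−μ)s = 2.28.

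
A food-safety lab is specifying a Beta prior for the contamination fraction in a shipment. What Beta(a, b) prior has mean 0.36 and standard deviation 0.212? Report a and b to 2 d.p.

First σ² = 0.044944. Setting a = μn, b = (1−μ)n with n = a+b,
μ(1−μ)/(n+1) = 0.044944 ⇒ n+1 = 0.2304/0.044944 = 5.1264 ⇒ n = 4.1264.
Hence a = 0.36×4.1264 = 1.49, b = 0.64×4.1264 = 2.64.

a = 1.49, b = 2.64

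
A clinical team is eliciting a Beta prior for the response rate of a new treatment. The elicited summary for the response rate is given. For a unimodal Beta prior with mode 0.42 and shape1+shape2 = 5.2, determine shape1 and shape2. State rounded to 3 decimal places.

shape1 = 2.344, shape2 = 2.856

Mode = (shape1−1)/(κ−2) with κ = shape1+shape2, so shape1−1 = 0.42·3.2 = 1.344.
shape1 = 2.344; shape2 = κ − shape1 = 2.856.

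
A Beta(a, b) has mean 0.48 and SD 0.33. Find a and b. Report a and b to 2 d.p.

a = 0.62, b = 0.67

σ² = 0.33² = 0.1089.
With s = a+b, Var = μ(1−μ)/(s+1), so s+1 = (0.48×0.52)/0.1089 = 2.2920 and s = 1.2920.
a = μs = 0.62, b = (1−μ)s = 0.67.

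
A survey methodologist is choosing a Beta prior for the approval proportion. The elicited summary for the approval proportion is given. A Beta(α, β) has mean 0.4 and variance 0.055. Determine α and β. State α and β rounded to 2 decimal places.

α = 1.35, β = 2.02

Write ν = α+β; then α = μν and Var = μ(1−μ)/(ν+1).
ν = μ(1−μ)/Var − 1 = 0.24/0.055 − 1 = 3.3636.
α = 0.4·3.3636 = 1.35, β = 0.6·3.3636 = 2.02.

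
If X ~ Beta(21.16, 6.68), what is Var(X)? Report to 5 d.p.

Var = αβ/[(α+β)²(α+β+1)] = (21.16×6.68)/(27.84²×28.84) = 141.3488/22352.891904 = 0.00632.

0.00632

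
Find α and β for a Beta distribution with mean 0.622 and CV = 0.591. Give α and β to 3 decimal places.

σ = CV·μ = 0.591×0.622 = 0.36760, so σ² = 0.135131.
s+1 = μ(1−μ)/σ² = 0.235116/0.135131 = 1.7399, so s = α+β = 0.7399.
α = μs = 0.460, β = (1−μ)s = 0.280.

α = 0.460, β = 0.280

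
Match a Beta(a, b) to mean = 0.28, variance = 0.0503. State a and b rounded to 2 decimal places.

a = 0.84, b = 2.17

Let s = a+b. The Beta variance is μ(1−μ)/(s+1).
So s+1 = μ(1−μ)/σ² = (0.28×0.72)/0.0503 = 0.2016/0.0503 = 4.0080, giving s = 3.0080.
Then a = μs = 0.28×3.0080 = 0.84 and b = (1−μ)s = 0.72×3.0080 = 2.17.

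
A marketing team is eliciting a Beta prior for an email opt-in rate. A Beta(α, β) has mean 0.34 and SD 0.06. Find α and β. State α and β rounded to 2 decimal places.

First σ² = 0.0036. Setting α = μn, β = (1−μ)n with n = α+β,
μ(1−μ)/(n+1) = 0.0036 ⇒ n+1 = 0.2244/0.0036 = 62.3333 ⇒ n = 61.3333.
Hence α = 0.34×61.3333 = 20.85, β = 0.66×61.3333 = 40.48.

α = 20.85, β = 40.48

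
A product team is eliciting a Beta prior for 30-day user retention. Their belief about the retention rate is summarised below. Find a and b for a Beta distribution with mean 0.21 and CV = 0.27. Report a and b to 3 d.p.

Var = (CV·μ)² = (0.27×0.21)² = 0.003215.
a+b = μ(1−μ)/Var − 1 = 0.1659/0.003215 − 1 = 50.6036.
Thus a = 0.21·50.6036 = 10.627 and b = 0.79·50.6036 = 39.977.

a = 10.627, b = 39.977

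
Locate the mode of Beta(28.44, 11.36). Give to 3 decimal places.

With α,β > 1, mode = (α−1)/(α+β−2) = 27.44/37.80 = 0.726.

0.726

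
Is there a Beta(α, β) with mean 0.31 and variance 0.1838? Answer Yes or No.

Yes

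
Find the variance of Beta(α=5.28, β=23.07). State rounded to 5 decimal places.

0.00516

Var = αβ/[(α+β)²(α+β+1)] = (5.28×23.07)/(28.35²×29.35) = 121.8096/23589.255375 = 0.00516.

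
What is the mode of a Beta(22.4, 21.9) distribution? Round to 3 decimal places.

0.506

With α,β > 1, mode = (α−1)/(α+β−2) = 21.4/42.3 = 0.506.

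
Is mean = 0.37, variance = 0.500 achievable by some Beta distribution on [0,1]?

The Beta variance bound is σ² < μ(1−μ).
Here μ(1−μ) = 0.37×0.63 = 0.2331, and 0.500 ≥ 0.2331.

No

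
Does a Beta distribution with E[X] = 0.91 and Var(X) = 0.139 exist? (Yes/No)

No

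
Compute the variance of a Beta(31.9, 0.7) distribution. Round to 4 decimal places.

μ = 31.9/32.6 = 0.978528; Var = μ(1−μ)/(α+β+1) = 0.0210113/33.6 = 0.0006.

0.0006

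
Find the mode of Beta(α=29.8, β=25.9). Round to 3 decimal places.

0.536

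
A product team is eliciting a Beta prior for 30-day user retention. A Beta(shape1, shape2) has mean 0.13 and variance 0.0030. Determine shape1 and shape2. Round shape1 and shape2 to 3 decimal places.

shape1 = 4.771, shape2 = 31.929

By moment matching, shape1+shape2 = μ(1−μ)/σ² − 1 = (0.13·0.87)/0.0030 − 1 = 37.7000 − 1 = 36.7000.
Since shape1/(shape1+shape2) = μ, shape1 = 0.13·36.7000 = 4.771 and shape2 = 0.87·36.7000 = 31.929.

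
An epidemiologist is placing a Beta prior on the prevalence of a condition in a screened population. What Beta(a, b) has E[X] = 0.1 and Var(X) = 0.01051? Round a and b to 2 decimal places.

By moment matching, a+b = μ(1−μ)/σ² − 1 = (0.1·0.9)/0.01051 − 1 = 8.5633 − 1 = 7.5633.
Since a/(a+b) = μ, a = 0.1·7.5633 = 0.76 and b = 0.9·7.5633 = 6.81.

a = 0.76, b = 6.81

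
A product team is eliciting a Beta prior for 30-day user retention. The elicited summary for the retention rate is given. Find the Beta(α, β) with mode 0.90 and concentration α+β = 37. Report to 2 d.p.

For α,β>1 the mode is (α−1)/(α+β−2), so α = mode·(κ−2)+1 = 0.90×35+1 = 32.50.
And β = (1−mode)·(κ−2)+1 = 0.10×35+1 = 4.50.

α = 32.50, β = 4.50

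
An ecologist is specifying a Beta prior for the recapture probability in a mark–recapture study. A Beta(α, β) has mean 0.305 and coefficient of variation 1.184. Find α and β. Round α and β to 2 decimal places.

σ = CV·μ = 1.184×0.305 = 0.36112, so σ² = 0.130408.
s+1 = μ(1−μ)/σ² = 0.211975/0.130408 = 1.6255, so s = α+β = 0.6255.
α = μs = 0.19, β = (1−μ)s = 0.43.

α = 0.19, β = 0.43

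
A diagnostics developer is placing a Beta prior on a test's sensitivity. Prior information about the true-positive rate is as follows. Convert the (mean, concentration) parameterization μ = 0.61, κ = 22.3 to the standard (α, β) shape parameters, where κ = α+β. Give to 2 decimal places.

α = 13.60, β = 8.70

α = μκ = 0.61×22.3 = 13.60 and β = (1−μ)κ = 0.39×22.3 = 8.70.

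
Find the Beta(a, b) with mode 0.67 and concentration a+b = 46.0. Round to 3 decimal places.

a = 30.480, b = 15.520

Mode = (a−1)/(κ−2) with κ = a+b, so a−1 = 0.67·44.0 = 29.480.
a = 30.480; b = κ − a = 15.520.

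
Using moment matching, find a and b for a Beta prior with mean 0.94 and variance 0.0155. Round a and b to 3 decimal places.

a = 2.480, b = 0.158

Let s = a+b. The Beta variance is μ(1−μ)/(s+1).
So s+1 = μ(1−μ)/σ² = (0.94×0.06)/0.0155 = 0.0564/0.0155 = 3.6387, giving s = 2.6387.
Then a = μs = 0.94×2.6387 = 2.480 and b = (1−μ)s = 0.06×2.6387 = 0.158.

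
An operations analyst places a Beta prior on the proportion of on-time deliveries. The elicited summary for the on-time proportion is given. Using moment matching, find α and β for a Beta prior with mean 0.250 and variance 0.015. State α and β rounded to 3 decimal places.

Write ν = α+β; then α = μν and Var = μ(1−μ)/(ν+1).
ν = μ(1−μ)/Var − 1 = 0.187500/0.015 − 1 = 11.5000.
α = 0.250·11.5000 = 2.875, β = 0.750·11.5000 = 8.625.

α = 2.875, β = 8.625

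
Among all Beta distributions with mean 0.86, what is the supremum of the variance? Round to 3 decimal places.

Var = μ(1−μ)/(α+β+1), which approaches μ(1−μ) as α+β → 0.
So the supremum is μ(1−μ) = 0.86×0.14 = 0.120.

0.120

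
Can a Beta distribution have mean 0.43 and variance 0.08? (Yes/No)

A Beta with mean μ has variance μ(1−μ)/(α+β+1) < μ(1−μ).
Here μ(1−μ) = 0.43×0.57 = 0.2451, and 0.08 < 0.2451.

Yes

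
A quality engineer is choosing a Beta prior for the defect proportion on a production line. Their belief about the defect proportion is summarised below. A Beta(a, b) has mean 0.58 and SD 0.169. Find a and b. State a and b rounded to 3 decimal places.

σ² = 0.169² = 0.028561.
With s = a+b, Var = μ(1−μ)/(s+1), so s+1 = (0.58×0.42)/0.028561 = 8.5291 and s = 7.5291.
a = μs = 4.367, b = (1−μ)s = 3.162.

a = 4.367, b = 3.162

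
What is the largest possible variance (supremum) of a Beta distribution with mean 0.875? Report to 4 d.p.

For fixed mean μ the Beta variance is μ(1−μ)/(α+β+1), increasing as α+β decreases.
Its least upper bound (not attained) is μ(1−μ) = 0.875·0.125 = 0.1094.

0.1094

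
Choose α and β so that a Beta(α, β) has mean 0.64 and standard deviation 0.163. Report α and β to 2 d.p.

α = 4.91, β = 2.76

Variance = 0.163² = 0.026569. The moment-matching identity α+β = μ(1−μ)/Var − 1 gives
α+β = 0.2304/0.026569 − 1 = 7.6718, so α = μ·7.6718 = 4.91 and β = (1−μ)·7.6718 = 2.76.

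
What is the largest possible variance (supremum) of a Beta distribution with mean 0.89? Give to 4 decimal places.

For fixed mean μ the Beta variance is μ(1−μ)/(α+β+1), increasing as α+β decreases.
Its least upper bound (not attained) is μ(1−μ) = 0.89·0.11 = 0.0979.

0.0979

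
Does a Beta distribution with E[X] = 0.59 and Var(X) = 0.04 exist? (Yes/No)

Yes

For any Beta, Var(X) < E[X]·(1−E[X]).
Here μ(1−μ) = 0.59×0.41 = 0.2419, and 0.04 < 0.2419.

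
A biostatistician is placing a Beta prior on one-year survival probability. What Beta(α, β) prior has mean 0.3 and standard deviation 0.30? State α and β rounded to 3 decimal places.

α = 0.400, β = 0.933

First σ² = 0.0900. Setting α = μn, β = (1−μ)n with n = α+β,
μ(1−μ)/(n+1) = 0.0900 ⇒ n+1 = 0.21/0.0900 = 2.3333 ⇒ n = 1.3333.
Hence α = 0.3×1.3333 = 0.400, β = 0.7×1.3333 = 0.933.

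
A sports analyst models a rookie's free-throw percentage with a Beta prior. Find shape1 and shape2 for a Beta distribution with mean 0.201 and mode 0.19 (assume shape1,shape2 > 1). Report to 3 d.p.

shape1 = 11.329, shape2 = 45.035

Let s = shape1+shape2. Mean gives shape1 = μs = 0.201s; mode gives (shape1−1)/(s−2) = 0.19.
Substituting: 0.201s − 1 = 0.19(s−2) = 0.19s − 0.38, so 0.011s = 0.62 and s = 56.3636.
Then shape1 = 0.201×56.3636 = 11.329 and shape2 = s−shape1 = 45.035.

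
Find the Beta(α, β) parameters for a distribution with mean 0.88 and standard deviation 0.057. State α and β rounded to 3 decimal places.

α = 27.722, β = 3.780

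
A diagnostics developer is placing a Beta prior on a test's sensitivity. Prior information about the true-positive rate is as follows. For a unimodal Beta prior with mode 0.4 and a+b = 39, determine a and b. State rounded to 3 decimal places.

a = 15.800, b = 23.200

Since the density peak of Beta(a,b) is at (a−1)/(a+b−2),
a = 1 + 0.4(39−2) = 15.800 and b = 39 − 15.800 = 23.200.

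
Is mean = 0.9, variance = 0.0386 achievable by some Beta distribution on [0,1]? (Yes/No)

Yes

A Beta with mean μ has variance μ(1−μ)/(α+β+1) < μ(1−μ).
Here μ(1−μ) = 0.9×0.1 = 0.09, and 0.0386 < 0.09.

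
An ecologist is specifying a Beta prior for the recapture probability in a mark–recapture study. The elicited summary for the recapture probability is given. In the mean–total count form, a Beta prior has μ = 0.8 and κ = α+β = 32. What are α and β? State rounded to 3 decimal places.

Split κ in proportion μ : (1−μ): α = 0.8·32 = 25.600, β = 32 − 25.600 = 6.400.

α = 25.600, β = 6.400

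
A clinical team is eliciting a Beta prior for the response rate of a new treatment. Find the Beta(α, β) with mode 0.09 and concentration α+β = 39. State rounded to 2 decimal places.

α = 4.33, β = 34.67

Mode = (α−1)/(κ−2) with κ = α+β, so α−1 = 0.09·37 = 3.33.
α = 4.33; β = κ − α = 34.67.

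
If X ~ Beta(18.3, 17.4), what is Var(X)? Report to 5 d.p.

Var = αβ/[(α+β)²(α+β+1)] = (18.3×17.4)/(35.7²×36.7) = 318.42/46773.783 = 0.00681.

0.00681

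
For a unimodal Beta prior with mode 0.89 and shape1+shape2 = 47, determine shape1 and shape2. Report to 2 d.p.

Since the density peak of Beta(shape1,shape2) is at (shape1−1)/(shape1+shape2−2),
shape1 = 1 + 0.89(47−2) = 41.05 and shape2 = 47 − 41.05 = 5.95.

shape1 = 41.05, shape2 = 5.95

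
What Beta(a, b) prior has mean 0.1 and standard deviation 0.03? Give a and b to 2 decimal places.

Variance = 0.03² = 0.0009. The moment-matching identity a+b = μ(1−μ)/Var − 1 gives
a+b = 0.09/0.0009 − 1 = 99.0000, so a = μ·99.0000 = 9.90 and b = (1−μ)·99.0000 = 89.10.

a = 9.90, b = 89.10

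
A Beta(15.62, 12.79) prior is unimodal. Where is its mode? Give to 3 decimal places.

0.554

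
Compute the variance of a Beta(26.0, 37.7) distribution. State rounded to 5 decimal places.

α+β = 63.7 and αβ = 980.20, so Var = αβ/[(α+β)²(α+β+1)] = 980.20/262532.543 = 0.00373.

0.00373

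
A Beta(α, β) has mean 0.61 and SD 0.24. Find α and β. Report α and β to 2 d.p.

First σ² = 0.0576. Setting α = μn, β = (1−μ)n with n = α+β,
μ(1−μ)/(n+1) = 0.0576 ⇒ n+1 = 0.2379/0.0576 = 4.1302 ⇒ n = 3.1302.
Hence α = 0.61×3.1302 = 1.91, β = 0.39×3.1302 = 1.22.

α = 1.91, β = 1.22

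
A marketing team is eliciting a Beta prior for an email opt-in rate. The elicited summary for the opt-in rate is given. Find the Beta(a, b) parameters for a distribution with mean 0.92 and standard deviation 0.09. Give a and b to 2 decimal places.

a = 7.44, b = 0.65

First σ² = 0.0081. Setting a = μn, b = (1−μ)n with n = a+b,
μ(1−μ)/(n+1) = 0.0081 ⇒ n+1 = 0.0736/0.0081 = 9.0864 ⇒ n = 8.0864.
Hence a = 0.92×8.0864 = 7.44, b = 0.08×8.0864 = 0.65.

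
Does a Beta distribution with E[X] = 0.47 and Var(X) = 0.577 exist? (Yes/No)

For any Beta, Var(X) < E[X]·(1−E[X]).
Here μ(1−μ) = 0.47×0.53 = 0.2491, and 0.577 ≥ 0.2491.

No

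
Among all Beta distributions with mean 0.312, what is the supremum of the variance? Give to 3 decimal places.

0.215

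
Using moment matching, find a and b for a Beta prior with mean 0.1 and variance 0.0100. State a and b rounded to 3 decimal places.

By moment matching, a+b = μ(1−μ)/σ² − 1 = (0.1·0.9)/0.0100 − 1 = 9.0000 − 1 = 8.0000.
Since a/(a+b) = μ, a = 0.1·8.0000 = 0.800 and b = 0.9·8.0000 = 7.200.

a = 0.800, b = 7.200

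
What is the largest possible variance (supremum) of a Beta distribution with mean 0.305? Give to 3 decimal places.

0.212

For fixed mean μ the Beta variance is μ(1−μ)/(α+β+1), increasing as α+β decreases.
Its least upper bound (not attained) is μ(1−μ) = 0.305·0.695 = 0.212.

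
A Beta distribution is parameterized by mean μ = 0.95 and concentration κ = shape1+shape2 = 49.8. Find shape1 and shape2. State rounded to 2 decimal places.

shape1 = 47.31, shape2 = 2.49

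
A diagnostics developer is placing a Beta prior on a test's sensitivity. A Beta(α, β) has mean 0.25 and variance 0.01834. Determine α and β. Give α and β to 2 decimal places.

α = 2.31, β = 6.92

By moment matching, α+β = μ(1−μ)/σ² − 1 = (0.25·0.75)/0.01834 − 1 = 10.2236 − 1 = 9.2236.
Since α/(α+β) = μ, α = 0.25·9.2236 = 2.31 and β = 0.75·9.2236 = 6.92.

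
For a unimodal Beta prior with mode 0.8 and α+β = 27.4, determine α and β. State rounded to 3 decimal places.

For α,β>1 the mode is (α−1)/(α+β−2), so α = mode·(κ−2)+1 = 0.8×25.4+1 = 21.320.
And β = (1−mode)·(κ−2)+1 = 0.2×25.4+1 = 6.080.

α = 21.320, β = 6.080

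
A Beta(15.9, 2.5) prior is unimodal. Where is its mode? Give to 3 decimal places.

0.909

With α,β > 1, mode = (α−1)/(α+β−2) = 14.9/16.4 = 0.909.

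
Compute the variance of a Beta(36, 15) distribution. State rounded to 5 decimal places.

μ = 36/51 = 0.705882; Var = μ(1−μ)/(α+β+1) = 0.2076125/52 = 0.00399.

0.00399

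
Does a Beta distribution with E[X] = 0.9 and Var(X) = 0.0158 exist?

A Beta with mean μ has variance μ(1−μ)/(α+β+1) < μ(1−μ).
Here μ(1−μ) = 0.9×0.1 = 0.09, and 0.0158 < 0.09.

Yes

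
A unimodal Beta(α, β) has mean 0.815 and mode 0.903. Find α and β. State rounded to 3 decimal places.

α = 7.465, β = 1.694

With s = α+β: μ = α/s and mode = (α−1)/(s−2). Eliminating α = μs,
μs − 1 = m(s−2) ⇒ s(μ−m) = 1−2m ⇒ s = -0.806/-0.088 = 9.1591.
So α = μs = 7.465, β = (1−μ)s = 1.694.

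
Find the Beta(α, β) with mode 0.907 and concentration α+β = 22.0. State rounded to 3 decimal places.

α = 19.140, β = 2.860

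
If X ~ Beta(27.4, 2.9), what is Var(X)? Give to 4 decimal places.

0.0028

μ = 27.4/30.3 = 0.904290; Var = μ(1−μ)/(α+β+1) = 0.0865492/31.3 = 0.0028.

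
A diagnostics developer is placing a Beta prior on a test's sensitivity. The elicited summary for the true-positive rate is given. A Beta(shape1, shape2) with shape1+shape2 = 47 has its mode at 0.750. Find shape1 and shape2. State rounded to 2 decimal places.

Mode = (shape1−1)/(κ−2) with κ = shape1+shape2, so shape1−1 = 0.750·45 = 33.75.
shape1 = 34.75; shape2 = κ − shape1 = 12.25.

shape1 = 34.75, shape2 = 12.25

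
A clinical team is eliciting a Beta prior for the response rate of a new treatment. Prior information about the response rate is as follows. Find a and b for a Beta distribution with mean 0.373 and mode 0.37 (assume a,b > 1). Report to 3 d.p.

a = 32.327, b = 54.340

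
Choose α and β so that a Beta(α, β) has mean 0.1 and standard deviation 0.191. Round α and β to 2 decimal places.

First σ² = 0.036481. Setting α = μn, β = (1−μ)n with n = α+β,
μ(1−μ)/(n+1) = 0.036481 ⇒ n+1 = 0.09/0.036481 = 2.4670 ⇒ n = 1.4670.
Hence α = 0.1×1.4670 = 0.15, β = 0.9×1.4670 = 1.32.

α = 0.15, β = 1.32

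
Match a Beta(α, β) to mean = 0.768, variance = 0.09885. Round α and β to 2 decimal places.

α = 0.62, β = 0.19

By moment matching, α+β = μ(1−μ)/σ² − 1 = (0.768·0.232)/0.09885 − 1 = 1.8025 − 1 = 0.8025.
Since α/(α+β) = μ, α = 0.768·0.8025 = 0.62 and β = 0.232·0.8025 = 0.19.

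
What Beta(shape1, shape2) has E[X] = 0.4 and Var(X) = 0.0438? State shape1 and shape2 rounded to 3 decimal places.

Let s = shape1+shape2. The Beta variance is μ(1−μ)/(s+1).
So s+1 = μ(1−μ)/σ² = (0.4×0.6)/0.0438 = 0.24/0.0438 = 5.4795, giving s = 4.4795.
Then shape1 = μs = 0.4×4.4795 = 1.792 and shape2 = (1−μ)s = 0.6×4.4795 = 2.688.

shape1 = 1.792, shape2 = 2.688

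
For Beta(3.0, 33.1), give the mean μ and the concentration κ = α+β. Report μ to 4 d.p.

μ = 0.0831, κ = 36.1

κ = α+β = 3.0+33.1 = 36.1; μ = α/κ = 3.0/36.1 = 0.0831.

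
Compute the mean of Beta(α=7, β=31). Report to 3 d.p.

0.184

The Beta mean is α/(α+β) = 7/(7+31) = 0.184.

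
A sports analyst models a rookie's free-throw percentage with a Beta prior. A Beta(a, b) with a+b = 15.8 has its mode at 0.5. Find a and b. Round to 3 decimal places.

a = 7.900, b = 7.900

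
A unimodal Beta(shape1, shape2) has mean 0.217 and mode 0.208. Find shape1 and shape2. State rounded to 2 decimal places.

shape1 = 14.08, shape2 = 50.81

With s = shape1+shape2: μ = shape1/s and mode = (shape1−1)/(s−2). Eliminating shape1 = μs,
μs − 1 = m(s−2) ⇒ s(μ−m) = 1−2m ⇒ s = 0.584/0.009 = 64.8889.
So shape1 = μs = 14.08, shape2 = (1−μ)s = 50.81.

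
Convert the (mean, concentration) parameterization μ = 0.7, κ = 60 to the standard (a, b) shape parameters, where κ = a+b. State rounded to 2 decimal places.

Split κ in proportion μ : (1−μ): a = 0.7·60 = 42.00, b = 60 − 42.00 = 18.00.

a = 42.00, b = 18.00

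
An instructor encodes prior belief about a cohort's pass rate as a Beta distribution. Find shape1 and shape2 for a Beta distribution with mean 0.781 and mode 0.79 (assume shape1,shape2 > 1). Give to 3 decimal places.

shape1 = 50.331, shape2 = 14.113

Let s = shape1+shape2. Mean gives shape1 = μs = 0.781s; mode gives (shape1−1)/(s−2) = 0.79.
Substituting: 0.781s − 1 = 0.79(s−2) = 0.79s − 1.58, so -0.009s = -0.58 and s = 64.4444.
Then shape1 = 0.781×64.4444 = 50.331 and shape2 = s−shape1 = 14.113.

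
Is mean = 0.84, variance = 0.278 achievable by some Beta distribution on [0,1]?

For any Beta, Var(X) < E[X]·(1−E[X]).
Here μ(1−μ) = 0.84×0.16 = 0.1344, and 0.278 ≥ 0.1344.

No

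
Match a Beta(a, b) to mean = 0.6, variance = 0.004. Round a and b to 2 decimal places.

a = 35.40, b = 23.60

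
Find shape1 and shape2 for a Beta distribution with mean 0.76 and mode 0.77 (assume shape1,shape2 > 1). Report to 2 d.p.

shape1 = 41.04, shape2 = 12.96

Let s = shape1+shape2. Mean gives shape1 = μs = 0.76s; mode gives (shape1−1)/(s−2) = 0.77.
Substituting: 0.76s − 1 = 0.77(s−2) = 0.77s − 1.54, so -0.01s = -0.54 and s = 54.0000.
Then shape1 = 0.76×54.0000 = 41.04 and shape2 = s−shape1 = 12.96.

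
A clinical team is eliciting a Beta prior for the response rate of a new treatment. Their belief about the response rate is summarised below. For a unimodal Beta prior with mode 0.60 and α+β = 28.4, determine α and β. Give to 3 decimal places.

For α,β>1 the mode is (α−1)/(α+β−2), so α = mode·(κ−2)+1 = 0.60×26.4+1 = 16.840.
And β = (1−mode)·(κ−2)+1 = 0.40×26.4+1 = 11.560.

α = 16.840, β = 11.560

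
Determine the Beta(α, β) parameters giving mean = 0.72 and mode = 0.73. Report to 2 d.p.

Let s = α+β. Mean gives α = μs = 0.72s; mode gives (α−1)/(s−2) = 0.73.
Substituting: 0.72s − 1 = 0.73(s−2) = 0.73s − 1.46, so -0.01s = -0.46 and s = 46.0000.
Then α = 0.72×46.0000 = 33.12 and β = s−α = 12.88.

α = 33.12, β = 12.88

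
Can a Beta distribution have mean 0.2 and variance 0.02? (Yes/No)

The Beta variance bound is σ² < μ(1−μ).
Here μ(1−μ) = 0.2×0.8 = 0.16, and 0.02 < 0.16.

Yes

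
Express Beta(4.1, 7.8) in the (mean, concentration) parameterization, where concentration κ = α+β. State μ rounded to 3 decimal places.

κ = α+β = 4.1+7.8 = 11.9; μ = α/κ = 4.1/11.9 = 0.345.

μ = 0.345, κ = 11.9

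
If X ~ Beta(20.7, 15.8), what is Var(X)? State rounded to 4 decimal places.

0.0065

Var = αβ/[(α+β)²(α+β+1)] = (20.7×15.8)/(36.5²×37.5) = 327.06/49959.375 = 0.0065.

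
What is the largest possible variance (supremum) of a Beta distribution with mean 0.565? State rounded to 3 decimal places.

0.246

Var = μ(1−μ)/(α+β+1), which approaches μ(1−μ) as α+β → 0.
So the supremum is μ(1−μ) = 0.565×0.435 = 0.246.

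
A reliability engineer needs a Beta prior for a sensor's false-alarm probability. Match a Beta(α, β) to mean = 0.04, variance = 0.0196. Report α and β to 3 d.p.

α = 0.038, β = 0.921

By moment matching, α+β = μ(1−μ)/σ² − 1 = (0.04·0.96)/0.0196 − 1 = 1.9592 − 1 = 0.9592.
Since α/(α+β) = μ, α = 0.04·0.9592 = 0.038 and β = 0.96·0.9592 = 0.921.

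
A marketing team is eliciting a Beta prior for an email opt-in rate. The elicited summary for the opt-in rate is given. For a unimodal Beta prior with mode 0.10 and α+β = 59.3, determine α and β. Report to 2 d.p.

α = 6.73, β = 52.57

For α,β>1 the mode is (α−1)/(α+β−2), so α = mode·(κ−2)+1 = 0.10×57.3+1 = 6.73.
And β = (1−mode)·(κ−2)+1 = 0.90×57.3+1 = 52.57.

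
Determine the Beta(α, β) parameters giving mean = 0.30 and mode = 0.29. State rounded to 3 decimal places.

α = 12.600, β = 29.400

With s = α+β: μ = α/s and mode = (α−1)/(s−2). Eliminating α = μs,
μs − 1 = m(s−2) ⇒ s(μ−m) = 1−2m ⇒ s = 0.42/0.01 = 42.0000.
So α = μs = 12.600, β = (1−μ)s = 29.400.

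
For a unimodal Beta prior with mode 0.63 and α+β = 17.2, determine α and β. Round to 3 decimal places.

Since the density peak of Beta(α,β) is at (α−1)/(α+β−2),
α = 1 + 0.63(17.2−2) = 10.576 and β = 17.2 − 10.576 = 6.624.

α = 10.576, β = 6.624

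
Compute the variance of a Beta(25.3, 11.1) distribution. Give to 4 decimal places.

α+β = 36.4 and αβ = 280.83, so Var = αβ/[(α+β)²(α+β+1)] = 280.83/49553.504 = 0.0057.

0.0057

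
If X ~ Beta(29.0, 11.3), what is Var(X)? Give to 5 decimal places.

0.00489

Var = αβ/[(α+β)²(α+β+1)] = (29.0×11.3)/(40.3²×41.3) = 327.70/67074.917 = 0.00489.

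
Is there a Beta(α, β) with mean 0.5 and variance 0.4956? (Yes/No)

No

A Beta with mean μ has variance μ(1−μ)/(α+β+1) < μ(1−μ).
Here μ(1−μ) = 0.5×0.5 = 0.25, and 0.4956 ≥ 0.25.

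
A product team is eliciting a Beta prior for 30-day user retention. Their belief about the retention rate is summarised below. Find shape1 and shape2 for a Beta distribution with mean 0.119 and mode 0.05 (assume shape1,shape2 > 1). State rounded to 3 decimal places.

shape1 = 1.552, shape2 = 11.491

With s = shape1+shape2: μ = shape1/s and mode = (shape1−1)/(s−2). Eliminating shape1 = μs,
μs − 1 = m(s−2) ⇒ s(μ−m) = 1−2m ⇒ s = 0.90/0.069 = 13.0435.
So shape1 = μs = 1.552, shape2 = (1−μ)s = 11.491.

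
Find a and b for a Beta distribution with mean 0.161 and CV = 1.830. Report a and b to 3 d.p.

σ = CV·μ = 1.830×0.161 = 0.29463, so σ² = 0.086807.
s+1 = μ(1−μ)/σ² = 0.135079/0.086807 = 1.5561, so s = a+b = 0.5561.
a = μs = 0.090, b = (1−μ)s = 0.467.

a = 0.090, b = 0.467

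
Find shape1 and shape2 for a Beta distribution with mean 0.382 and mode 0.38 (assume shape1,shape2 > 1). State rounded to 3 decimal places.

With s = shape1+shape2: μ = shape1/s and mode = (shape1−1)/(s−2). Eliminating shape1 = μs,
μs − 1 = m(s−2) ⇒ s(μ−m) = 1−2m ⇒ s = 0.24/0.002 = 120.0000.
So shape1 = μs = 45.840, shape2 = (1−μ)s = 74.160.

shape1 = 45.840, shape2 = 74.160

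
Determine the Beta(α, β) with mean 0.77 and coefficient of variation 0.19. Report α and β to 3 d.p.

Var = (CV·μ)² = (0.19×0.77)² = 0.021404.
α+β = μ(1−μ)/Var − 1 = 0.1771/0.021404 − 1 = 7.2743.
Thus α = 0.77·7.2743 = 5.601 and β = 0.23·7.2743 = 1.673.

α = 5.601, β = 1.673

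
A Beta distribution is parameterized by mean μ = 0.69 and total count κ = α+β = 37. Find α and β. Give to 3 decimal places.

α = 25.530, β = 11.470

Split κ in proportion μ : (1−μ): α = 0.69·37 = 25.530, β = 37 − 25.530 = 11.470.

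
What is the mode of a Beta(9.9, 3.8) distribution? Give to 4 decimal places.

With α,β > 1, mode = (α−1)/(α+β−2) = 8.9/11.7 = 0.7607.

0.7607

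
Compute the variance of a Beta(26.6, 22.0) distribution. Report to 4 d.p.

α+β = 48.6 and αβ = 585.20, so Var = αβ/[(α+β)²(α+β+1)] = 585.20/117153.216 = 0.0050.

0.0050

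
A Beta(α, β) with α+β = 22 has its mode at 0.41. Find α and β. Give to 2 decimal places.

Since the density peak of Beta(α,β) is at (α−1)/(α+β−2),
α = 1 + 0.41(22−2) = 9.20 and β = 22 − 9.20 = 12.80.

α = 9.20, β = 12.80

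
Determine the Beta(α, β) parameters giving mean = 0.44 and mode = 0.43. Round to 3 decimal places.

α = 6.160, β = 7.840

Let s = α+β. Mean gives α = μs = 0.44s; mode gives (α−1)/(s−2) = 0.43.
Substituting: 0.44s − 1 = 0.43(s−2) = 0.43s − 0.86, so 0.01s = 0.14 and s = 14.0000.
Then α = 0.44×14.0000 = 6.160 and β = s−α = 7.840.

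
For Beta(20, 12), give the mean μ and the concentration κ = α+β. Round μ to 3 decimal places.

κ = α+β = 20+12 = 32; μ = α/κ = 20/32 = 0.625.

μ = 0.625, κ = 32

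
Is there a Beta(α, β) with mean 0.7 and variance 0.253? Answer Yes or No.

No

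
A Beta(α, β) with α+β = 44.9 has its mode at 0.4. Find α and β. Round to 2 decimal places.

α = 18.16, β = 26.74

Mode = (α−1)/(κ−2) with κ = α+β, so α−1 = 0.4·42.9 = 17.16.
α = 18.16; β = κ − α = 26.74.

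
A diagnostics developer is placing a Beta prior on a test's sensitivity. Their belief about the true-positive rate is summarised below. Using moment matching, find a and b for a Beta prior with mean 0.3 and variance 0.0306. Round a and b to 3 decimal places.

a = 1.759, b = 4.104

By moment matching, a+b = μ(1−μ)/σ² − 1 = (0.3·0.7)/0.0306 − 1 = 6.8627 − 1 = 5.8627.
Since a/(a+b) = μ, a = 0.3·5.8627 = 1.759 and b = 0.7·5.8627 = 4.104.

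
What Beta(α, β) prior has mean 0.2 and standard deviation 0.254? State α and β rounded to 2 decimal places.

α = 0.30, β = 1.18

First σ² = 0.064516. Setting α = μn, β = (1−μ)n with n = α+β,
μ(1−μ)/(n+1) = 0.064516 ⇒ n+1 = 0.16/0.064516 = 2.4800 ⇒ n = 1.4800.
Hence α = 0.2×1.4800 = 0.30, β = 0.8×1.4800 = 1.18.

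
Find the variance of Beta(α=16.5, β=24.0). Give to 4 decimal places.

μ = 16.5/40.5 = 0.407407; Var = μ(1−μ)/(α+β+1) = 0.2414266/41.5 = 0.0058.

0.0058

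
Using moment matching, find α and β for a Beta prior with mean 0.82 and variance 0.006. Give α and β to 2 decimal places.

By moment matching, α+β = μ(1−μ)/σ² − 1 = (0.82·0.18)/0.006 − 1 = 24.6000 − 1 = 23.6000.
Since α/(α+β) = μ, α = 0.82·23.6000 = 19.35 and β = 0.18·23.6000 = 4.25.

α = 19.35, β = 4.25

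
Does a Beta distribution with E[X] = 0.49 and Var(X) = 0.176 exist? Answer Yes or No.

Yes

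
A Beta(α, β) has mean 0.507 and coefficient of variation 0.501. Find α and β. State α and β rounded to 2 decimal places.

Var = (CV·μ)² = (0.501×0.507)² = 0.064520.
α+β = μ(1−μ)/Var − 1 = 0.249951/0.064520 − 1 = 2.8740.
Thus α = 0.507·2.8740 = 1.46 and β = 0.493·2.8740 = 1.42.

α = 1.46, β = 1.42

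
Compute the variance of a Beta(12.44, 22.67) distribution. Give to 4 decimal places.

0.0063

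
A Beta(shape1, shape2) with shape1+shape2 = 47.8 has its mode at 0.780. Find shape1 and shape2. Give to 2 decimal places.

Since the density peak of Beta(shape1,shape2) is at (shape1−1)/(shape1+shape2−2),
shape1 = 1 + 0.780(47.8−2) = 36.72 and shape2 = 47.8 − 36.72 = 11.08.

shape1 = 36.72, shape2 = 11.08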